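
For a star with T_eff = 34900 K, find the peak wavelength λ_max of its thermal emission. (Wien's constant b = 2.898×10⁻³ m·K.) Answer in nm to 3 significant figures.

λ_max = b/T = 2.898×10⁻³ / 34900 = 8.30×10^-8 m = 83.04 nm.

83.0 nm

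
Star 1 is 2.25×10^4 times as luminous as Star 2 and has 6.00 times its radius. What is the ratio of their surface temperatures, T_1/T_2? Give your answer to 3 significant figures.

L ∝ R²T⁴ gives T ∝ (L/R²)^(1/4), so
T_1/T_2 = (2.25×10^4 / 6.00²)^(1/4) = (625.0)^(1/4) = 5.000.

5.00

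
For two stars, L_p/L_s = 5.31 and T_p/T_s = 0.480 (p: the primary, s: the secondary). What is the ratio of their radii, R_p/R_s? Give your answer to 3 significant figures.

L ∝ R²T⁴ gives R ∝ √L / T², so
R_p/R_s = √(5.31) / (0.480)² = 2.304 / 0.2304 = 10.00.

10.0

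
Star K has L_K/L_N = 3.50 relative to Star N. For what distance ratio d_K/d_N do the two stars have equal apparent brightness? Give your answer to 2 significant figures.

1.9

Equal flux requires L_K/d_K² = L_N/d_N², so d_K/d_N = √(L_K/L_N)
= √(3.50) = 1.871.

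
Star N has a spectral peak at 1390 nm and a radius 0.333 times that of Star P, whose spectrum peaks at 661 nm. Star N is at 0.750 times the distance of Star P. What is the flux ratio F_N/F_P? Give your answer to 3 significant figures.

0.0101

Wien's law: T_N/T_P = λ_P/λ_N = 661/1390 = 0.4755.
L_N/L_P = (R_N/R_P)²(T_N/T_P)⁴ = (0.333)²(0.4755)⁴ = 0.005671.
F_N/F_P = (L_N/L_P)/(d_N/d_P)² = 0.005671/(0.750)² = 0.01008.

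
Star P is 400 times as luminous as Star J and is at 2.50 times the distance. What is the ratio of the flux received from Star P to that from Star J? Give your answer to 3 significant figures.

F = L/(4πd²), so F_P/F_J = (L_P/L_J) / (d_P/d_J)²
= 400 / (2.50)² = 400 / 6.250 = 64.00.

64.0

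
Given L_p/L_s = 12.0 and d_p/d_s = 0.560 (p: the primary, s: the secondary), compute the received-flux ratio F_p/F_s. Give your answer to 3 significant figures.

38.3

F = L/(4πd²), so F_p/F_s = (L_p/L_s) / (d_p/d_s)²
= 12.0 / (0.560)² = 12.0 / 0.3136 = 38.27.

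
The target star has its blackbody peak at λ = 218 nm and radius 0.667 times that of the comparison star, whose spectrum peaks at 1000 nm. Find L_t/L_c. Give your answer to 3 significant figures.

Wien's law gives T ∝ 1/λ_max, so T_t/T_c = λ_c/λ_t = 1000/218 = 4.587.
Then L ∝ R²T⁴ gives L_t/L_c = (0.667)² × (4.587)⁴ = 0.4449 × 442.8 = 197.0.

197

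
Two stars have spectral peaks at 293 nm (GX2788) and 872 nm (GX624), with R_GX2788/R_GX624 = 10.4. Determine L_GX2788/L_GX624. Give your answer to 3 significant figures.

Wien's law gives T ∝ 1/λ_max, so T_GX2788/T_GX624 = λ_GX624/λ_GX2788 = 872/293 = 2.976.
Then L ∝ R²T⁴ gives L_GX2788/L_GX624 = (10.4)² × (2.976)⁴ = 108.2 × 78.45 = 8485.

8.49×10^3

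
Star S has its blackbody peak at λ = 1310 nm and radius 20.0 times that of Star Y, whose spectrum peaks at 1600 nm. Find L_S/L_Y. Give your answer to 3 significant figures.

Wien's law gives T ∝ 1/λ_max, so T_S/T_Y = λ_Y/λ_S = 1600/1310 = 1.221.
Then L ∝ R²T⁴ gives L_S/L_Y = (20.0)² × (1.221)⁴ = 400.0 × 2.225 = 890.1.

890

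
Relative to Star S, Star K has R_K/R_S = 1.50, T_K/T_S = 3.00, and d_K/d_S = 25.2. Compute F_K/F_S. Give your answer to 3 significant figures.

L_K/L_S = (R_K/R_S)²(T_K/T_S)⁴ = (1.50)² × (3.00)⁴ = 182.2.
F_K/F_S = (L_K/L_S)/(d_K/d_S)² = 182.2 / (25.2)² = 0.2870.

0.287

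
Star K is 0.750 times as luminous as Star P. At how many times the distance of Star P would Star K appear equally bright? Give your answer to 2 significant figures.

Equal flux requires L_K/d_K² = L_P/d_P², so d_K/d_P = √(L_K/L_P)
= √(0.750) = 0.8660.

0.87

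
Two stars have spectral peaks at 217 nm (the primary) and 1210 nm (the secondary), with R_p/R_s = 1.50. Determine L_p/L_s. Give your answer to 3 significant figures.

2.18×10^3

Wien's law gives T ∝ 1/λ_max, so T_p/T_s = λ_s/λ_p = 1210/217 = 5.576.
Then L ∝ R²T⁴ gives L_p/L_s = (1.50)² × (5.576)⁴ = 2.250 × 966.7 = 2175.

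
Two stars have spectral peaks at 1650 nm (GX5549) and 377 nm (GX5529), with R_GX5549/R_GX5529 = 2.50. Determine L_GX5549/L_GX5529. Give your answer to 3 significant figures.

Wien's law gives T ∝ 1/λ_max, so T_GX5549/T_GX5529 = λ_GX5529/λ_GX5549 = 377/1650 = 0.2285.
Then L ∝ R²T⁴ gives L_GX5549/L_GX5529 = (2.50)² × (0.2285)⁴ = 6.250 × 0.002725 = 0.01703.

0.0170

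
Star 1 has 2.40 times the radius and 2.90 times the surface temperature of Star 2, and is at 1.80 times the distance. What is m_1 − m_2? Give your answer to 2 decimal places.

-5.25

L_1/L_2 = (2.40)²(2.90)⁴ = 407.4.
F_1/F_2 = (L_1/L_2)/(d_1/d_2)² = 407.4/3.240 = 125.7.
m_1 − m_2 = −2.5 log₁₀(125.7) = -5.25.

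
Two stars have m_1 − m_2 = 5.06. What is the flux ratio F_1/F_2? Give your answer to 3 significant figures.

0.00946

F_1/F_2 = 10^(−(m_1 − m_2)/2.5) = 10^(-5.06/2.5) = 10^-2.024 = 0.009462.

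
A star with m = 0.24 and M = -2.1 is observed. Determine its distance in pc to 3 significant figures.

29.4 pc

m − M = 5 log₁₀(d/10 pc)
0.24 − (-2.1) = 2.34 = 5 log₁₀(d/10)
d = 10 × 10^(2.34/5) = 10 × 10^0.468 = 29.38 pc.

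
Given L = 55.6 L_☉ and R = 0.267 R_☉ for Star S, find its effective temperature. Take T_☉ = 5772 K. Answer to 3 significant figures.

3.05×10^4 K

T/T_☉ = (L/L_☉)^(1/4) / (R/R_☉)^(1/2)
T = 5772 × (55.6)^(1/4) / √(0.267) = 5772 × 2.731 / 0.5167 = 3.050×10^4 K.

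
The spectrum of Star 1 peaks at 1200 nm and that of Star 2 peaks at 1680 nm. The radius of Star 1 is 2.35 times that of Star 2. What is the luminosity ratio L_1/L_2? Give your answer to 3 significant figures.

21.2

Wien's law gives T ∝ 1/λ_max, so T_1/T_2 = λ_2/λ_1 = 1680/1200 = 1.400.
Then L ∝ R²T⁴ gives L_1/L_2 = (2.35)² × (1.400)⁴ = 5.523 × 3.842 = 21.22.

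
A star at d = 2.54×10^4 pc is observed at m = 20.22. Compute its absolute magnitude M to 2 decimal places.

M = m − 5 log₁₀(d/10 pc) = 20.22 − 5 log₁₀(2.54×10^4/10)
  = 20.22 − 5 × 3.405 = 20.22 − 17.02 = 3.20.

3.20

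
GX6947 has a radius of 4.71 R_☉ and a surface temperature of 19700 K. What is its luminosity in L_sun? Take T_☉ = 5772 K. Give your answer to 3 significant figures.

3.01×10^3 L_sun

L/L_☉ = (R/R_☉)² (T/T_☉)⁴ = (4.71)² × (19700/5772)⁴
       = 22.18 × (3.413)⁴ = 22.18 × 135.7 = 3010.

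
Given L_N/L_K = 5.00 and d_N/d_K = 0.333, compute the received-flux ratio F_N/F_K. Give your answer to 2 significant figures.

45

F = L/(4πd²), so F_N/F_K = (L_N/L_K) / (d_N/d_K)²
= 5.00 / (0.333)² = 5.00 / 0.1109 = 45.09.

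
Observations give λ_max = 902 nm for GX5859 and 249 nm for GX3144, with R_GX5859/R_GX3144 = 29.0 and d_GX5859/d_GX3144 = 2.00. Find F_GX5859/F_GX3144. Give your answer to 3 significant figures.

1.22

Wien's law: T_GX5859/T_GX3144 = λ_GX3144/λ_GX5859 = 249/902 = 0.2761.
L_GX5859/L_GX3144 = (R_GX5859/R_GX3144)²(T_GX5859/T_GX3144)⁴ = (29.0)²(0.2761)⁴ = 4.884.
F_GX5859/F_GX3144 = (L_GX5859/L_GX3144)/(d_GX5859/d_GX3144)² = 4.884/(2.00)² = 1.221.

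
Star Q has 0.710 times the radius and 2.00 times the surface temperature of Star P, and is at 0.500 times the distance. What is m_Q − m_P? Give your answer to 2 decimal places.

L_Q/L_P = (0.710)²(2.00)⁴ = 8.066.
F_Q/F_P = (L_Q/L_P)/(d_Q/d_P)² = 8.066/0.2500 = 32.26.
m_Q − m_P = −2.5 log₁₀(32.26) = -3.77.

-3.77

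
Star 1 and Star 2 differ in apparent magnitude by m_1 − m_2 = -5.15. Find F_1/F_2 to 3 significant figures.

115

F_1/F_2 = 10^(−(m_1 − m_2)/2.5) = 10^(5.15/2.5) = 10^2.060 = 114.8.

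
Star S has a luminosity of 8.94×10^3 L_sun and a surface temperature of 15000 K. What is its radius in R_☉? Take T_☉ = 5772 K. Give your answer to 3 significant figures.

R/R_☉ = √(L/L_☉) / (T/T_☉)² = √(8.94×10^3) / (2.599)²
       = 94.55 / 6.754 = 14.00.

14.0 R_☉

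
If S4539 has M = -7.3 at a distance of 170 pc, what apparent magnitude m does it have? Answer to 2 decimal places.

m = M + 5 log₁₀(d/10 pc) = -7.3 + 5 log₁₀(170/10)
  = -7.3 + 5 × 1.230 = -7.3 + 6.15 = -1.15.

-1.15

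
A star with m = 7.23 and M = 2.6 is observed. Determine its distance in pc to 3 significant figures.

m − M = 5 log₁₀(d/10 pc)
7.23 − (2.6) = 4.63 = 5 log₁₀(d/10)
d = 10 × 10^(4.63/5) = 10 × 10^0.926 = 84.33 pc.

84.3 pc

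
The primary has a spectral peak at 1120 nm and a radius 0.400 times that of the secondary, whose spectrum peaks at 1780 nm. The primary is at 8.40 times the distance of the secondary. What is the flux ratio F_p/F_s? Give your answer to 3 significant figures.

0.0145

Wien's law: T_p/T_s = λ_s/λ_p = 1780/1120 = 1.589.
L_p/L_s = (R_p/R_s)²(T_p/T_s)⁴ = (0.400)²(1.589)⁴ = 1.021.
F_p/F_s = (L_p/L_s)/(d_p/d_s)² = 1.021/(8.40)² = 0.01447.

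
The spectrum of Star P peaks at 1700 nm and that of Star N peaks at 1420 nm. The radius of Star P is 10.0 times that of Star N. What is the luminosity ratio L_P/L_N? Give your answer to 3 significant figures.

48.7

Wien's law gives T ∝ 1/λ_max, so T_P/T_N = λ_N/λ_P = 1420/1700 = 0.8353.
Then L ∝ R²T⁴ gives L_P/L_N = (10.0)² × (0.8353)⁴ = 100.0 × 0.4868 = 48.68.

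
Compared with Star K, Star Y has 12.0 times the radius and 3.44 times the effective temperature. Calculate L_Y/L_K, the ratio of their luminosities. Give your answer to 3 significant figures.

From the Stefan–Boltzmann law, L ∝ R²T⁴, so
L_Y/L_K = (R_Y/R_K)² (T_Y/T_K)⁴ = (12.0)² × (3.44)⁴ = 144.0 × 140.0 = 2.016×10^4.

2.02×10^4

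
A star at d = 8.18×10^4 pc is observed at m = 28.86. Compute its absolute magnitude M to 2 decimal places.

M = m − 5 log₁₀(d/10 pc) = 28.86 − 5 log₁₀(8.18×10^4/10)
  = 28.86 − 5 × 3.913 = 28.86 − 19.56 = 9.30.

9.30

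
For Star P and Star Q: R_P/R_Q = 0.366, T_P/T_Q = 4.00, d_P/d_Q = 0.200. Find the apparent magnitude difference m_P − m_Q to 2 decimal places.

-7.33

L_P/L_Q = (0.366)²(4.00)⁴ = 34.29.
F_P/F_Q = (L_P/L_Q)/(d_P/d_Q)² = 34.29/0.04000 = 857.3.
m_P − m_Q = −2.5 log₁₀(857.3) = -7.33.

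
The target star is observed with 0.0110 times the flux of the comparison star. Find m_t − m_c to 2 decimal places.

m_t − m_c = −2.5 log₁₀(F_t/F_c) = −2.5 log₁₀(0.0110) = −2.5 × (-1.959) = 4.897.

4.90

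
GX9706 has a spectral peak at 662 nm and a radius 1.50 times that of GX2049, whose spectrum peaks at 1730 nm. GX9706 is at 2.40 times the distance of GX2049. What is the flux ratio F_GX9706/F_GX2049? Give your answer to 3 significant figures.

Wien's law: T_GX9706/T_GX2049 = λ_GX2049/λ_GX9706 = 1730/662 = 2.613.
L_GX9706/L_GX2049 = (R_GX9706/R_GX2049)²(T_GX9706/T_GX2049)⁴ = (1.50)²(2.613)⁴ = 104.9.
F_GX9706/F_GX2049 = (L_GX9706/L_GX2049)/(d_GX9706/d_GX2049)² = 104.9/(2.40)² = 18.22.

18.2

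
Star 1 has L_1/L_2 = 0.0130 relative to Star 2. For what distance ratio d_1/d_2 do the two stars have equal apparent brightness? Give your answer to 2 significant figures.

Equal flux requires L_1/d_1² = L_2/d_2², so d_1/d_2 = √(L_1/L_2)
= √(0.0130) = 0.1140.

0.11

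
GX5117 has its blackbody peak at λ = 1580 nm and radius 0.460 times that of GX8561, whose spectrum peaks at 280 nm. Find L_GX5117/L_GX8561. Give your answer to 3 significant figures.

Wien's law gives T ∝ 1/λ_max, so T_GX5117/T_GX8561 = λ_GX8561/λ_GX5117 = 280/1580 = 0.1772.
Then L ∝ R²T⁴ gives L_GX5117/L_GX8561 = (0.460)² × (0.1772)⁴ = 0.2116 × 9.863×10^-4 = 2.087×10^-4.

2.09×10^-4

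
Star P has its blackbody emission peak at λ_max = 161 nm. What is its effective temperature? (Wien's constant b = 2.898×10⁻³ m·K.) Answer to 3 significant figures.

T = b/λ_max = 2.898×10⁻³ / (161×10⁻⁹) = 1.800×10^4 K.

1.80×10^4 K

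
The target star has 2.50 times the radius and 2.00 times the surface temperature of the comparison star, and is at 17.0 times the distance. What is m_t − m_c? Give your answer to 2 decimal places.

L_t/L_c = (2.50)²(2.00)⁴ = 100.0.
F_t/F_c = (L_t/L_c)/(d_t/d_c)² = 100.0/289.0 = 0.3460.
m_t − m_c = −2.5 log₁₀(0.3460) = 1.15.

1.15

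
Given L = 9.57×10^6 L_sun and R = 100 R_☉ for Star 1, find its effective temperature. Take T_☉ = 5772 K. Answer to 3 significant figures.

3.21×10^4 K

T/T_☉ = (L/L_☉)^(1/4) / (R/R_☉)^(1/2)
T = 5772 × (9.57×10^6)^(1/4) / √(100) = 5772 × 55.62 / 10.00 = 3.210×10^4 K.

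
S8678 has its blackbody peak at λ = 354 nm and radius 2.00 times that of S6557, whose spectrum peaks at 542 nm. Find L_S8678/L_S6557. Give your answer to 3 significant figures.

22.0

Wien's law gives T ∝ 1/λ_max, so T_S8678/T_S6557 = λ_S6557/λ_S8678 = 542/354 = 1.531.
Then L ∝ R²T⁴ gives L_S8678/L_S6557 = (2.00)² × (1.531)⁴ = 4.000 × 5.495 = 21.98.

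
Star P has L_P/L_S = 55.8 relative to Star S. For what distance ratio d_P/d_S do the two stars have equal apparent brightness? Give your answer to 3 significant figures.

Equal flux requires L_P/d_P² = L_S/d_S², so d_P/d_S = √(L_P/L_S)
= √(55.8) = 7.470.

7.47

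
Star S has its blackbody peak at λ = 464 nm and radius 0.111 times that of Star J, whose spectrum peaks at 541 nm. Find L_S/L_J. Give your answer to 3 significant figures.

Wien's law gives T ∝ 1/λ_max, so T_S/T_J = λ_J/λ_S = 541/464 = 1.166.
Then L ∝ R²T⁴ gives L_S/L_J = (0.111)² × (1.166)⁴ = 0.01232 × 1.848 = 0.02277.

0.0228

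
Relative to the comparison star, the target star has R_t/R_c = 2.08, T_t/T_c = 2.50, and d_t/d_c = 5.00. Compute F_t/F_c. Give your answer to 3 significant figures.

6.76

L_t/L_c = (R_t/R_c)²(T_t/T_c)⁴ = (2.08)² × (2.50)⁴ = 169.0.
F_t/F_c = (L_t/L_c)/(d_t/d_c)² = 169.0 / (5.00)² = 6.760.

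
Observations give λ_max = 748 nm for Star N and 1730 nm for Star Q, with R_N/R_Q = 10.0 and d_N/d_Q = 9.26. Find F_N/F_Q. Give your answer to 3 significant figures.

Wien's law: T_N/T_Q = λ_Q/λ_N = 1730/748 = 2.313.
L_N/L_Q = (R_N/R_Q)²(T_N/T_Q)⁴ = (10.0)²(2.313)⁴ = 2861.
F_N/F_Q = (L_N/L_Q)/(d_N/d_Q)² = 2861/(9.26)² = 33.37.

33.4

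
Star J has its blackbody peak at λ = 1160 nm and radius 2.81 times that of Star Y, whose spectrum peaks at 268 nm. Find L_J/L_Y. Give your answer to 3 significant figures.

Wien's law gives T ∝ 1/λ_max, so T_J/T_Y = λ_Y/λ_J = 268/1160 = 0.2310.
Then L ∝ R²T⁴ gives L_J/L_Y = (2.81)² × (0.2310)⁴ = 7.896 × 0.002849 = 0.02250.

0.0225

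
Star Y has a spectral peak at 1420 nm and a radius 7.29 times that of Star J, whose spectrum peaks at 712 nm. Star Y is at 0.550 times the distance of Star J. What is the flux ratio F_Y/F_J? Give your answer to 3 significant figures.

11.1

Wien's law: T_Y/T_J = λ_J/λ_Y = 712/1420 = 0.5014.
L_Y/L_J = (R_Y/R_J)²(T_Y/T_J)⁴ = (7.29)²(0.5014)⁴ = 3.359.
F_Y/F_J = (L_Y/L_J)/(d_Y/d_J)² = 3.359/(0.550)² = 11.10.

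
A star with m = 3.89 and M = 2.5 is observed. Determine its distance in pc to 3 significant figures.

m − M = 5 log₁₀(d/10 pc)
3.89 − (2.5) = 1.39 = 5 log₁₀(d/10)
d = 10 × 10^(1.39/5) = 10 × 10^0.278 = 18.97 pc.

19.0 pc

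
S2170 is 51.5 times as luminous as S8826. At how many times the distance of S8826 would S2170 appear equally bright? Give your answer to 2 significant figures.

Equal flux requires L_S2170/d_S2170² = L_S8826/d_S8826², so d_S2170/d_S8826 = √(L_S2170/L_S8826)
= √(51.5) = 7.176.

7.2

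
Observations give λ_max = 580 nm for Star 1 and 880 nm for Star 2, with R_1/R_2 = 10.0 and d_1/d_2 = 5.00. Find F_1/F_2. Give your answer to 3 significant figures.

21.2

Wien's law: T_1/T_2 = λ_2/λ_1 = 880/580 = 1.517.
L_1/L_2 = (R_1/R_2)²(T_1/T_2)⁴ = (10.0)²(1.517)⁴ = 529.9.
F_1/F_2 = (L_1/L_2)/(d_1/d_2)² = 529.9/(5.00)² = 21.20.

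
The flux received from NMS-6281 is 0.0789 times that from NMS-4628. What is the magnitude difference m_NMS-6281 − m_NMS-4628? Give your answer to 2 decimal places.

m_NMS-6281 − m_NMS-4628 = −2.5 log₁₀(F_NMS-6281/F_NMS-4628) = −2.5 log₁₀(0.0789) = −2.5 × (-1.103) = 2.757.

2.76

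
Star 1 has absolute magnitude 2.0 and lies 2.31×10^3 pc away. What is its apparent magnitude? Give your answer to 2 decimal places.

m = M + 5 log₁₀(d/10 pc) = 2.0 + 5 log₁₀(2.31×10^3/10)
  = 2.0 + 5 × 2.364 = 2.0 + 11.82 = 13.82.

13.82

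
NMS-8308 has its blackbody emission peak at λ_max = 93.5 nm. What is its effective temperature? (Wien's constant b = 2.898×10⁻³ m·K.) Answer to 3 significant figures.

3.10×10^4 K

T = b/λ_max = 2.898×10⁻³ / (93.5×10⁻⁹) = 3.099×10^4 K.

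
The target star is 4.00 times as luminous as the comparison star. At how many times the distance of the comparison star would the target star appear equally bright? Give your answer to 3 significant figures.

2.00

Equal flux requires L_t/d_t² = L_c/d_c², so d_t/d_c = √(L_t/L_c)
= √(4.00) = 2.000.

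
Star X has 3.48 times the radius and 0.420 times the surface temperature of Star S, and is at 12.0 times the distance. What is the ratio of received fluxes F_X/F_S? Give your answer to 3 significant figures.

0.00262

L_X/L_S = (R_X/R_S)²(T_X/T_S)⁴ = (3.48)² × (0.420)⁴ = 0.3768.
F_X/F_S = (L_X/L_S)/(d_X/d_S)² = 0.3768 / (12.0)² = 0.002617.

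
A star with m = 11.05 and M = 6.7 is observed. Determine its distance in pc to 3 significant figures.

74.1 pc

m − M = 5 log₁₀(d/10 pc)
11.05 − (6.7) = 4.35 = 5 log₁₀(d/10)
d = 10 × 10^(4.35/5) = 10 × 10^0.870 = 74.13 pc.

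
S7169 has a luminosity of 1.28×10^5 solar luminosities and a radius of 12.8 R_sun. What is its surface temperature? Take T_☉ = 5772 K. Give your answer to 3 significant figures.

3.05×10^4 K

T/T_☉ = (L/L_☉)^(1/4) / (R/R_☉)^(1/2)
T = 5772 × (1.28×10^5)^(1/4) / √(12.8) = 5772 × 18.91 / 3.578 = 3.052×10^4 K.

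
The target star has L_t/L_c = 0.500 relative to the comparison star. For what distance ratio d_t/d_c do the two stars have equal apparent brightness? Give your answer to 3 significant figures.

0.707

Equal flux requires L_t/d_t² = L_c/d_c², so d_t/d_c = √(L_t/L_c)
= √(0.500) = 0.7071.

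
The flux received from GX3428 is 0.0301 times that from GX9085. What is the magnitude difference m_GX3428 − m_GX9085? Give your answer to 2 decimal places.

m_GX3428 − m_GX9085 = −2.5 log₁₀(F_GX3428/F_GX9085) = −2.5 log₁₀(0.0301) = −2.5 × (-1.521) = 3.804.

3.80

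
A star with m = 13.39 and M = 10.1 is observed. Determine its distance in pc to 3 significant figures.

m − M = 5 log₁₀(d/10 pc)
13.39 − (10.1) = 3.29 = 5 log₁₀(d/10)
d = 10 × 10^(3.29/5) = 10 × 10^0.658 = 45.50 pc.

45.5 pc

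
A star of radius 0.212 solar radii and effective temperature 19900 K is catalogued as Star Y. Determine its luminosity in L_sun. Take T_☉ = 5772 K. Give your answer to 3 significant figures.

6.35 L_sun

L/L_☉ = (R/R_☉)² (T/T_☉)⁴ = (0.212)² × (19900/5772)⁴
       = 0.04494 × (3.448)⁴ = 0.04494 × 141.3 = 6.350.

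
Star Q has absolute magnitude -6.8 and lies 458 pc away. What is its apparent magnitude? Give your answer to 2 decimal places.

1.50

m = M + 5 log₁₀(d/10 pc) = -6.8 + 5 log₁₀(458/10)
  = -6.8 + 5 × 1.661 = -6.8 + 8.30 = 1.50.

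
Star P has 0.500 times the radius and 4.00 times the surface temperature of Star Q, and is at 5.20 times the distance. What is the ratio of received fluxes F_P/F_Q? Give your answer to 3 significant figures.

L_P/L_Q = (R_P/R_Q)²(T_P/T_Q)⁴ = (0.500)² × (4.00)⁴ = 64.00.
F_P/F_Q = (L_P/L_Q)/(d_P/d_Q)² = 64.00 / (5.20)² = 2.367.

2.37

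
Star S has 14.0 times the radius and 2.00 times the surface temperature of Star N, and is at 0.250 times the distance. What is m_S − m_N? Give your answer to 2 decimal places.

L_S/L_N = (14.0)²(2.00)⁴ = 3136.
F_S/F_N = (L_S/L_N)/(d_S/d_N)² = 3136/0.06250 = 5.018×10^4.
m_S − m_N = −2.5 log₁₀(5.018×10^4) = -11.75.

-11.75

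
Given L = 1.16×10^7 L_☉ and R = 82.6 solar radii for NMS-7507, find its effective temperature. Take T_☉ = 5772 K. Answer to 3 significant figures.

T/T_☉ = (L/L_☉)^(1/4) / (R/R_☉)^(1/2)
T = 5772 × (1.16×10^7)^(1/4) / √(82.6) = 5772 × 58.36 / 9.088 = 3.706×10^4 K.

3.71×10^4 K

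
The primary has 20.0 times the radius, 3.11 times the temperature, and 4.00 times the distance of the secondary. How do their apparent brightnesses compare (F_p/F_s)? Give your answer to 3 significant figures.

2.34×10^3

L_p/L_s = (R_p/R_s)²(T_p/T_s)⁴ = (20.0)² × (3.11)⁴ = 3.742×10^4.
F_p/F_s = (L_p/L_s)/(d_p/d_s)² = 3.742×10^4 / (4.00)² = 2339.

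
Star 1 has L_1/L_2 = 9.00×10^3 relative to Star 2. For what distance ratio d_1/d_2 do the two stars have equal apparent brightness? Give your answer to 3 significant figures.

Equal flux requires L_1/d_1² = L_2/d_2², so d_1/d_2 = √(L_1/L_2)
= √(9.00×10^3) = 94.87.

94.9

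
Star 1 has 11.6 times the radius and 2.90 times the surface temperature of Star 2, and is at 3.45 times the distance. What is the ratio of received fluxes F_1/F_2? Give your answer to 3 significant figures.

800

L_1/L_2 = (R_1/R_2)²(T_1/T_2)⁴ = (11.6)² × (2.90)⁴ = 9517.
F_1/F_2 = (L_1/L_2)/(d_1/d_2)² = 9517 / (3.45)² = 799.6.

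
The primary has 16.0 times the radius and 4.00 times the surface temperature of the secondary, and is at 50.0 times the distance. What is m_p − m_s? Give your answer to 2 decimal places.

-3.55

L_p/L_s = (16.0)²(4.00)⁴ = 6.554×10^4.
F_p/F_s = (L_p/L_s)/(d_p/d_s)² = 6.554×10^4/2500 = 26.21.
m_p − m_s = −2.5 log₁₀(26.21) = -3.55.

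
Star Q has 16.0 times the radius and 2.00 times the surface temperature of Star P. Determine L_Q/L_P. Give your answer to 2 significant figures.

From the Stefan–Boltzmann law, L ∝ R²T⁴, so
L_Q/L_P = (R_Q/R_P)² (T_Q/T_P)⁴ = (16.0)² × (2.00)⁴ = 256.0 × 16.00 = 4096.

4.1×10^3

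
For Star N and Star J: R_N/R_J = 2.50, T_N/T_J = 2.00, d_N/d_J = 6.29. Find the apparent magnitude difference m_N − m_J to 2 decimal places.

L_N/L_J = (2.50)²(2.00)⁴ = 100.0.
F_N/F_J = (L_N/L_J)/(d_N/d_J)² = 100.0/39.56 = 2.528.
m_N − m_J = −2.5 log₁₀(2.528) = -1.01.

-1.01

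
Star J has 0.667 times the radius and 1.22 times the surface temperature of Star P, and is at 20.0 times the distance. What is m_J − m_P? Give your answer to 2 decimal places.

L_J/L_P = (0.667)²(1.22)⁴ = 0.9856.
F_J/F_P = (L_J/L_P)/(d_J/d_P)² = 0.9856/400.0 = 0.002464.
m_J − m_P = −2.5 log₁₀(0.002464) = 6.52.

6.52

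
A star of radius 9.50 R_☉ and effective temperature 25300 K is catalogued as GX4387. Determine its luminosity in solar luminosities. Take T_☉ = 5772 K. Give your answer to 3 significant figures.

L/L_☉ = (R/R_☉)² (T/T_☉)⁴ = (9.50)² × (25300/5772)⁴
       = 90.25 × (4.383)⁴ = 90.25 × 369.1 = 3.331×10^4.

3.33×10^4 solar luminosities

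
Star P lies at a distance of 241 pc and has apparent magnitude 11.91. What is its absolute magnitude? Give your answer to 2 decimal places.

M = m − 5 log₁₀(d/10 pc) = 11.91 − 5 log₁₀(241/10)
  = 11.91 − 5 × 1.382 = 11.91 − 6.91 = 5.00.

5.00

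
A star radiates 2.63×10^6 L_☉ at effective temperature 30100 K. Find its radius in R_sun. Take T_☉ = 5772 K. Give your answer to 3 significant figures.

R/R_☉ = √(L/L_☉) / (T/T_☉)² = √(2.63×10^6) / (5.215)²
       = 1622 / 27.19 = 59.63.

59.6 R_sun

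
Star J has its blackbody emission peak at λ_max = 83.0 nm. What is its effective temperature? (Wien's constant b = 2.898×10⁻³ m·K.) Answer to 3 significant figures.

T = b/λ_max = 2.898×10⁻³ / (83.0×10⁻⁹) = 3.492×10^4 K.

3.49×10^4 K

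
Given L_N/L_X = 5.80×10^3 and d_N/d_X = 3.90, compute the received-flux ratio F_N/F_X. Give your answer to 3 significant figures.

381

F = L/(4πd²), so F_N/F_X = (L_N/L_X) / (d_N/d_X)²
= 5.80×10^3 / (3.90)² = 5.80×10^3 / 15.21 = 381.3.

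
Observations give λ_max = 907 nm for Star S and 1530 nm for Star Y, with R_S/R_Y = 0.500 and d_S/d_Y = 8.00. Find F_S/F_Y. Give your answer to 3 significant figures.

Wien's law: T_S/T_Y = λ_Y/λ_S = 1530/907 = 1.687.
L_S/L_Y = (R_S/R_Y)²(T_S/T_Y)⁴ = (0.500)²(1.687)⁴ = 2.024.
F_S/F_Y = (L_S/L_Y)/(d_S/d_Y)² = 2.024/(8.00)² = 0.03163.

0.0316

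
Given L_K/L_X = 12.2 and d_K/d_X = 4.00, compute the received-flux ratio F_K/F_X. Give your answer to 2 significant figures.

F = L/(4πd²), so F_K/F_X = (L_K/L_X) / (d_K/d_X)²
= 12.2 / (4.00)² = 12.2 / 16.00 = 0.7625.

0.76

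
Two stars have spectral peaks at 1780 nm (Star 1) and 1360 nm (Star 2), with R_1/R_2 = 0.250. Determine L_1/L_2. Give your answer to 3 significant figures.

0.0213

Wien's law gives T ∝ 1/λ_max, so T_1/T_2 = λ_2/λ_1 = 1360/1780 = 0.7640.
Then L ∝ R²T⁴ gives L_1/L_2 = (0.250)² × (0.7640)⁴ = 0.06250 × 0.3408 = 0.02130.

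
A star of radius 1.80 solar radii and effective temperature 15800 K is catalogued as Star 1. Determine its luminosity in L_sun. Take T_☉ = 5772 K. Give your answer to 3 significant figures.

L/L_☉ = (R/R_☉)² (T/T_☉)⁴ = (1.80)² × (15800/5772)⁴
       = 3.240 × (2.737)⁴ = 3.240 × 56.15 = 181.9.

182 L_sun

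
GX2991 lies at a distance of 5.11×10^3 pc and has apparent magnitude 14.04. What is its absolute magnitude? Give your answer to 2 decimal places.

M = m − 5 log₁₀(d/10 pc) = 14.04 − 5 log₁₀(5.11×10^3/10)
  = 14.04 − 5 × 2.708 = 14.04 − 13.54 = 0.50.

0.50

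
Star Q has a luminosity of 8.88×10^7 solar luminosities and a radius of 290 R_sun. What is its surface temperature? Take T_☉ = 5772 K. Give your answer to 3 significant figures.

T/T_☉ = (L/L_☉)^(1/4) / (R/R_☉)^(1/2)
T = 5772 × (8.88×10^7)^(1/4) / √(290) = 5772 × 97.07 / 17.03 = 3.290×10^4 K.

3.29×10^4 K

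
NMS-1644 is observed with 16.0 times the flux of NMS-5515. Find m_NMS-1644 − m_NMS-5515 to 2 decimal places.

m_NMS-1644 − m_NMS-5515 = −2.5 log₁₀(F_NMS-1644/F_NMS-5515) = −2.5 log₁₀(16.0) = −2.5 × (1.204) = -3.010.

-3.01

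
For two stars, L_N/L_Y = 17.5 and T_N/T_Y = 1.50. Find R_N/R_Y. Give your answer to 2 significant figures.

L ∝ R²T⁴ gives R ∝ √L / T², so
R_N/R_Y = √(17.5) / (1.50)² = 4.183 / 2.250 = 1.859.

1.9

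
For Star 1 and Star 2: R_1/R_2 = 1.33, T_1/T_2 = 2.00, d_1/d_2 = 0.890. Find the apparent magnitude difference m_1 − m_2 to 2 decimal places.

L_1/L_2 = (1.33)²(2.00)⁴ = 28.30.
F_1/F_2 = (L_1/L_2)/(d_1/d_2)² = 28.30/0.7921 = 35.73.
m_1 − m_2 = −2.5 log₁₀(35.73) = -3.88.

-3.88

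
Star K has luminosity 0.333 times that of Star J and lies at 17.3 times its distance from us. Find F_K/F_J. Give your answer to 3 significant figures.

F = L/(4πd²), so F_K/F_J = (L_K/L_J) / (d_K/d_J)²
= 0.333 / (17.3)² = 0.333 / 299.3 = 0.001113.

0.00111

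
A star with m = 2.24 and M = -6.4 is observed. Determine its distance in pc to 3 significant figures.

m − M = 5 log₁₀(d/10 pc)
2.24 − (-6.4) = 8.64 = 5 log₁₀(d/10)
d = 10 × 10^(8.64/5) = 10 × 10^1.728 = 534.6 pc.

535 pc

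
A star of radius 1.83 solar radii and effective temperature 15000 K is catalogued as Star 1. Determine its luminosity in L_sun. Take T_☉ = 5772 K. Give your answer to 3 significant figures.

153 L_sun

L/L_☉ = (R/R_☉)² (T/T_☉)⁴ = (1.83)² × (15000/5772)⁴
       = 3.349 × (2.599)⁴ = 3.349 × 45.61 = 152.7.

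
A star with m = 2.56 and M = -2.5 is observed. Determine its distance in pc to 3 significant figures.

m − M = 5 log₁₀(d/10 pc)
2.56 − (-2.5) = 5.06 = 5 log₁₀(d/10)
d = 10 × 10^(5.06/5) = 10 × 10^1.012 = 102.8 pc.

103 pc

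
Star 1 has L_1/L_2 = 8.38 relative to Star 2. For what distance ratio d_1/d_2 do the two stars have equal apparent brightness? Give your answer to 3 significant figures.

2.89

Equal flux requires L_1/d_1² = L_2/d_2², so d_1/d_2 = √(L_1/L_2)
= √(8.38) = 2.895.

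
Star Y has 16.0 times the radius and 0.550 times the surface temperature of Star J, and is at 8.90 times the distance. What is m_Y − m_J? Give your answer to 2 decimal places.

1.32

L_Y/L_J = (16.0)²(0.550)⁴ = 23.43.
F_Y/F_J = (L_Y/L_J)/(d_Y/d_J)² = 23.43/79.21 = 0.2957.
m_Y − m_J = −2.5 log₁₀(0.2957) = 1.32.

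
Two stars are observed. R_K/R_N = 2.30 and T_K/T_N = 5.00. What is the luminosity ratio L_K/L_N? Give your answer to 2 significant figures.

From the Stefan–Boltzmann law, L ∝ R²T⁴, so
L_K/L_N = (R_K/R_N)² (T_K/T_N)⁴ = (2.30)² × (5.00)⁴ = 5.290 × 625.0 = 3306.

3.3×10^3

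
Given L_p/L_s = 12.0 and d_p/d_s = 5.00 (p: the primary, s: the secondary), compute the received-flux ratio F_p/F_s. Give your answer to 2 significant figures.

F = L/(4πd²), so F_p/F_s = (L_p/L_s) / (d_p/d_s)²
= 12.0 / (5.00)² = 12.0 / 25.00 = 0.4800.

0.48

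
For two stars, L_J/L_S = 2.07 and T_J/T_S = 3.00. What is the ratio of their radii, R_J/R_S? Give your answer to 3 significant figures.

0.160

L ∝ R²T⁴ gives R ∝ √L / T², so
R_J/R_S = √(2.07) / (3.00)² = 1.439 / 9.000 = 0.1599.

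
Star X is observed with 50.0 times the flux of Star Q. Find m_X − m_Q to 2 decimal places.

m_X − m_Q = −2.5 log₁₀(F_X/F_Q) = −2.5 log₁₀(50.0) = −2.5 × (1.699) = -4.247.

-4.25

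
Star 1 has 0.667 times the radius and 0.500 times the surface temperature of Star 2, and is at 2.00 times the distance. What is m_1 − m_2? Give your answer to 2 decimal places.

5.39

L_1/L_2 = (0.667)²(0.500)⁴ = 0.02781.
F_1/F_2 = (L_1/L_2)/(d_1/d_2)² = 0.02781/4.000 = 0.006951.
m_1 − m_2 = −2.5 log₁₀(0.006951) = 5.39.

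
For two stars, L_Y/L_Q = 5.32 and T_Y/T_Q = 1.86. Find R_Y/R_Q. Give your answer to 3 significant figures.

0.667

L ∝ R²T⁴ gives R ∝ √L / T², so
R_Y/R_Q = √(5.32) / (1.86)² = 2.307 / 3.460 = 0.6667.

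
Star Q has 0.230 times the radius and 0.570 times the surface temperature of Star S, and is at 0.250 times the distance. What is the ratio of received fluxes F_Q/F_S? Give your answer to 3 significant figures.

0.0893

L_Q/L_S = (R_Q/R_S)²(T_Q/T_S)⁴ = (0.230)² × (0.570)⁴ = 0.005584.
F_Q/F_S = (L_Q/L_S)/(d_Q/d_S)² = 0.005584 / (0.250)² = 0.08935.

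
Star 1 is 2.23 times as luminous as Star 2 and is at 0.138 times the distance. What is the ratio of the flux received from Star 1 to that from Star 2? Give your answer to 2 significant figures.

1.2×10^2

F = L/(4πd²), so F_1/F_2 = (L_1/L_2) / (d_1/d_2)²
= 2.23 / (0.138)² = 2.23 / 0.01904 = 117.1.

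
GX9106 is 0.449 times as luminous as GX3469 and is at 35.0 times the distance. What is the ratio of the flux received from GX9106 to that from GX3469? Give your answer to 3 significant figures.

F = L/(4πd²), so F_GX9106/F_GX3469 = (L_GX9106/L_GX3469) / (d_GX9106/d_GX3469)²
= 0.449 / (35.0)² = 0.449 / 1225 = 3.665×10^-4.

3.67×10^-4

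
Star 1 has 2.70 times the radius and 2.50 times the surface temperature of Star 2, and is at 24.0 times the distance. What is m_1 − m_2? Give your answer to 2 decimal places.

0.76

L_1/L_2 = (2.70)²(2.50)⁴ = 284.8.
F_1/F_2 = (L_1/L_2)/(d_1/d_2)² = 284.8/576.0 = 0.4944.
m_1 − m_2 = −2.5 log₁₀(0.4944) = 0.76.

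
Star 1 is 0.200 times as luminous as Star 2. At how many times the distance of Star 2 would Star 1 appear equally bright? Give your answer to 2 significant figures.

Equal flux requires L_1/d_1² = L_2/d_2², so d_1/d_2 = √(L_1/L_2)
= √(0.200) = 0.4472.

0.45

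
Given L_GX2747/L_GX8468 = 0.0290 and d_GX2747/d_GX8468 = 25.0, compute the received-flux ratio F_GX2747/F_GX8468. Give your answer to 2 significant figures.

4.6×10^-5

F = L/(4πd²), so F_GX2747/F_GX8468 = (L_GX2747/L_GX8468) / (d_GX2747/d_GX8468)²
= 0.0290 / (25.0)² = 0.0290 / 625.0 = 4.640×10^-5.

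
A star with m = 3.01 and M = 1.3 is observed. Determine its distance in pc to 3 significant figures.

m − M = 5 log₁₀(d/10 pc)
3.01 − (1.3) = 1.71 = 5 log₁₀(d/10)
d = 10 × 10^(1.71/5) = 10 × 10^0.342 = 21.98 pc.

22.0 pc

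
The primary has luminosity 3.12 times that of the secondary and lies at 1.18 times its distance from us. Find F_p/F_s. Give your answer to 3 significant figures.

2.24

F = L/(4πd²), so F_p/F_s = (L_p/L_s) / (d_p/d_s)²
= 3.12 / (1.18)² = 3.12 / 1.392 = 2.241.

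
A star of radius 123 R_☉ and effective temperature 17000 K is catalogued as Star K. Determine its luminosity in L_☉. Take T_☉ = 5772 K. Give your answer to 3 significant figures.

1.14×10^6 L_☉

L/L_☉ = (R/R_☉)² (T/T_☉)⁴ = (123)² × (17000/5772)⁴
       = 1.513×10^4 × (2.945)⁴ = 1.513×10^4 × 75.25 = 1.138×10^6.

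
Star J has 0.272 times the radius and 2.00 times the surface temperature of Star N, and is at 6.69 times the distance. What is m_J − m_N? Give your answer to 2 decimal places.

3.94

L_J/L_N = (0.272)²(2.00)⁴ = 1.184.
F_J/F_N = (L_J/L_N)/(d_J/d_N)² = 1.184/44.76 = 0.02645.
m_J − m_N = −2.5 log₁₀(0.02645) = 3.94.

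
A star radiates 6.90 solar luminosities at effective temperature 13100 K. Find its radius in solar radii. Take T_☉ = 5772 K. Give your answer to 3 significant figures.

R/R_☉ = √(L/L_☉) / (T/T_☉)² = √(6.90) / (2.270)²
       = 2.627 / 5.151 = 0.5100.

0.510 solar radii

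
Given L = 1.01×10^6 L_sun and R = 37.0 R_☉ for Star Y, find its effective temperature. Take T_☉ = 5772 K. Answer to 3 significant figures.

T/T_☉ = (L/L_☉)^(1/4) / (R/R_☉)^(1/2)
T = 5772 × (1.01×10^6)^(1/4) / √(37.0) = 5772 × 31.70 / 6.083 = 3.008×10^4 K.

3.01×10^4 K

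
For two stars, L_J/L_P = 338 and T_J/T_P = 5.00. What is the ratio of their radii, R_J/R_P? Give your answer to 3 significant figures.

L ∝ R²T⁴ gives R ∝ √L / T², so
R_J/R_P = √(338) / (5.00)² = 18.38 / 25.00 = 0.7354.

0.735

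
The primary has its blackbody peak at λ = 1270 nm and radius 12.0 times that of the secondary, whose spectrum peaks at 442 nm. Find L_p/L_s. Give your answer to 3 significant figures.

Wien's law gives T ∝ 1/λ_max, so T_p/T_s = λ_s/λ_p = 442/1270 = 0.3480.
Then L ∝ R²T⁴ gives L_p/L_s = (12.0)² × (0.3480)⁴ = 144.0 × 0.01467 = 2.113.

2.11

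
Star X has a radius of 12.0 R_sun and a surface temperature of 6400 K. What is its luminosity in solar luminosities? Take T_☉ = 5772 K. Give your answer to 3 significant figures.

218 solar luminosities

L/L_☉ = (R/R_☉)² (T/T_☉)⁴ = (12.0)² × (6400/5772)⁴
       = 144.0 × (1.109)⁴ = 144.0 × 1.512 = 217.7.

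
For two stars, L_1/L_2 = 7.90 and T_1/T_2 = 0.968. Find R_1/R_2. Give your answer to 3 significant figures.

3.00

L ∝ R²T⁴ gives R ∝ √L / T², so
R_1/R_2 = √(7.90) / (0.968)² = 2.811 / 0.9370 = 3.000.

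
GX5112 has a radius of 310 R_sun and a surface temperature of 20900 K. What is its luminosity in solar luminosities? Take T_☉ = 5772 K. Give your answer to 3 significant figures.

1.65×10^7 solar luminosities

L/L_☉ = (R/R_☉)² (T/T_☉)⁴ = (310)² × (20900/5772)⁴
       = 9.610×10^4 × (3.621)⁴ = 9.610×10^4 × 171.9 = 1.652×10^7.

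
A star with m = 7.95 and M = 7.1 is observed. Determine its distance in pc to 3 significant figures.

14.8 pc

m − M = 5 log₁₀(d/10 pc)
7.95 − (7.1) = 0.85 = 5 log₁₀(d/10)
d = 10 × 10^(0.85/5) = 10 × 10^0.170 = 14.79 pc.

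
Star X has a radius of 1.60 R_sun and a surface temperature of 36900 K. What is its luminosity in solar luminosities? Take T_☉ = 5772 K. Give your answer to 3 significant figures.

L/L_☉ = (R/R_☉)² (T/T_☉)⁴ = (1.60)² × (36900/5772)⁴
       = 2.560 × (6.393)⁴ = 2.560 × 1670 = 4276.

4.28×10^3 solar luminosities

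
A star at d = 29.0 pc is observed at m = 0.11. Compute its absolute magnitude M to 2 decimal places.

-2.20

M = m − 5 log₁₀(d/10 pc) = 0.11 − 5 log₁₀(29.0/10)
  = 0.11 − 5 × 0.462 = 0.11 − 2.31 = -2.20.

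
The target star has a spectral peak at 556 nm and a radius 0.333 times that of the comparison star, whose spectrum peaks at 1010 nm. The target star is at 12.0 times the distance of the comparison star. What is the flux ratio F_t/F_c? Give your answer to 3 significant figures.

0.00839

Wien's law: T_t/T_c = λ_c/λ_t = 1010/556 = 1.817.
L_t/L_c = (R_t/R_c)²(T_t/T_c)⁴ = (0.333)²(1.817)⁴ = 1.207.
F_t/F_c = (L_t/L_c)/(d_t/d_c)² = 1.207/(12.0)² = 0.008385.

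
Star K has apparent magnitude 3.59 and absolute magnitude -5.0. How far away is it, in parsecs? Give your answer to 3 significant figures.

m − M = 5 log₁₀(d/10 pc)
3.59 − (-5.0) = 8.59 = 5 log₁₀(d/10)
d = 10 × 10^(8.59/5) = 10 × 10^1.718 = 522.4 pc.

522 pc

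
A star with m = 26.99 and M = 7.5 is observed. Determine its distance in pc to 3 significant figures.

m − M = 5 log₁₀(d/10 pc)
26.99 − (7.5) = 19.49 = 5 log₁₀(d/10)
d = 10 × 10^(19.49/5) = 10 × 10^3.898 = 7.907×10^4 pc.

7.91×10^4 pc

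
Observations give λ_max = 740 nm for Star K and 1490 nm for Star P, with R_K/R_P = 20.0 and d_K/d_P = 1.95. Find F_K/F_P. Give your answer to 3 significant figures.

1.73×10^3

Wien's law: T_K/T_P = λ_P/λ_K = 1490/740 = 2.014.
L_K/L_P = (R_K/R_P)²(T_K/T_P)⁴ = (20.0)²(2.014)⁴ = 6575.
F_K/F_P = (L_K/L_P)/(d_K/d_P)² = 6575/(1.95)² = 1729.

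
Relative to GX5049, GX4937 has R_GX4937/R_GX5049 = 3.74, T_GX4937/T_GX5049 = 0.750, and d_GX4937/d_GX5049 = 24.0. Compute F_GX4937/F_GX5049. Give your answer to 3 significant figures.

L_GX4937/L_GX5049 = (R_GX4937/R_GX5049)²(T_GX4937/T_GX5049)⁴ = (3.74)² × (0.750)⁴ = 4.426.
F_GX4937/F_GX5049 = (L_GX4937/L_GX5049)/(d_GX4937/d_GX5049)² = 4.426 / (24.0)² = 0.007684.

0.00768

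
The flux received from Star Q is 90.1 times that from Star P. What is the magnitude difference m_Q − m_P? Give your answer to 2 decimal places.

m_Q − m_P = −2.5 log₁₀(F_Q/F_P) = −2.5 log₁₀(90.1) = −2.5 × (1.955) = -4.887.

-4.89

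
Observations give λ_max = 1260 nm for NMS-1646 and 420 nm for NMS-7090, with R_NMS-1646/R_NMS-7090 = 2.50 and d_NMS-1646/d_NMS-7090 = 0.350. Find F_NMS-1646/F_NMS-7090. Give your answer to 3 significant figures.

0.630

Wien's law: T_NMS-1646/T_NMS-7090 = λ_NMS-7090/λ_NMS-1646 = 420/1260 = 0.3333.
L_NMS-1646/L_NMS-7090 = (R_NMS-1646/R_NMS-7090)²(T_NMS-1646/T_NMS-7090)⁴ = (2.50)²(0.3333)⁴ = 0.07716.
F_NMS-1646/F_NMS-7090 = (L_NMS-1646/L_NMS-7090)/(d_NMS-1646/d_NMS-7090)² = 0.07716/(0.350)² = 0.6299.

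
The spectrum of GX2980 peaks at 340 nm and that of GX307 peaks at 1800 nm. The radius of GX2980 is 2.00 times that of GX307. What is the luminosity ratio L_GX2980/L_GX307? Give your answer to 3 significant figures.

3.14×10^3

Wien's law gives T ∝ 1/λ_max, so T_GX2980/T_GX307 = λ_GX307/λ_GX2980 = 1800/340 = 5.294.
Then L ∝ R²T⁴ gives L_GX2980/L_GX307 = (2.00)² × (5.294)⁴ = 4.000 × 785.6 = 3142.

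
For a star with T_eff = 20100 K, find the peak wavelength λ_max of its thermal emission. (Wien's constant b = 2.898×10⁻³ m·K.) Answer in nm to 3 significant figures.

λ_max = b/T = 2.898×10⁻³ / 20100 = 1.44×10^-7 m = 144.2 nm.

144 nm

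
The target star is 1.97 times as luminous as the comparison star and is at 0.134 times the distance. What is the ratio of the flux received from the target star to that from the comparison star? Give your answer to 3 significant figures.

110

F = L/(4πd²), so F_t/F_c = (L_t/L_c) / (d_t/d_c)²
= 1.97 / (0.134)² = 1.97 / 0.01796 = 109.7.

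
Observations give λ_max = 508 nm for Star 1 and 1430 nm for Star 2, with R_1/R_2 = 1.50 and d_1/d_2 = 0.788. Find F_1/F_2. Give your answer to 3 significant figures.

Wien's law: T_1/T_2 = λ_2/λ_1 = 1430/508 = 2.815.
L_1/L_2 = (R_1/R_2)²(T_1/T_2)⁴ = (1.50)²(2.815)⁴ = 141.3.
F_1/F_2 = (L_1/L_2)/(d_1/d_2)² = 141.3/(0.788)² = 227.5.

228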